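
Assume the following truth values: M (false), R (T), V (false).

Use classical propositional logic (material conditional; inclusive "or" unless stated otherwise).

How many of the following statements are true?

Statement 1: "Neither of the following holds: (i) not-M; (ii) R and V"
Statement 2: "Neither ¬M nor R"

0

Statement 1: This is ¬M ↓ (R ∧ V).

¬M = ¬F = T
R ∧ V = T ∧ F = F
¬M ↓ (R ∧ V) = T ↓ F = F
Thus Statement 1 is false.

Statement 2: Parsed as ¬M ↓ R

¬M = ¬F = T
¬M ↓ R = T ↓ T = F
Hence Statement 2 is false.

True statements: 0 (none).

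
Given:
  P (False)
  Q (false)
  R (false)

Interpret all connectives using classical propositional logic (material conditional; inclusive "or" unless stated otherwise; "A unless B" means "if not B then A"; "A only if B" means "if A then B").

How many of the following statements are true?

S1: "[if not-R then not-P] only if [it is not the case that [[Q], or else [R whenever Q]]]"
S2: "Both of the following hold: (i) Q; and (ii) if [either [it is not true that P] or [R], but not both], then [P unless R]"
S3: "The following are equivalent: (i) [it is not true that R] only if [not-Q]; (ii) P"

S1: This is (not R -> not P) -> not (Q or (Q -> R)).

not R = not False = True
not P = not False = True
not R -> not P = True -> True = True
Q -> R = False -> False = True
Q or (Q -> R) = False or True = True
not (Q or (Q -> R)) = not True = False
(not R -> not P) -> not (Q or (Q -> R)) = True -> False = False
Thus S1 is false.

S2: Formalization: Q and ((not P xor R) -> (P or R))

not P = not False = True
not P xor R = True xor False = True
P or R = False or False = False
(not P xor R) -> (P or R) = True -> False = False
Q and ((not P xor R) -> (P or R)) = False and False = False
Thus S2 is false.

S3: This is (not R -> not Q) iff P.

not R = not False = True
not Q = not False = True
not R -> not Q = True -> True = True
(not R -> not Q) iff P = True iff False = False
Hence S3 is false.

Count: 0.

0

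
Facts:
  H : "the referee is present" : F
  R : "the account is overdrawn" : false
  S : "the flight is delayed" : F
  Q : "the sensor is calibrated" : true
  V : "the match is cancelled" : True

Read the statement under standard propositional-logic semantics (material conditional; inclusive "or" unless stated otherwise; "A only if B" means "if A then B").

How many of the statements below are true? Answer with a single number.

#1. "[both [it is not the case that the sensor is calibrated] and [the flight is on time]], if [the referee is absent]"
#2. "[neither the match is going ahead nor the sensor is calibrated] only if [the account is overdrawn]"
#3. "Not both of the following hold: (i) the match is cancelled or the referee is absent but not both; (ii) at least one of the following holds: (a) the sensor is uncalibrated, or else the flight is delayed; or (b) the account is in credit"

#1: Parsed as ~H -> (~Q & ~S)

~H = ~F = T
~Q = ~T = F
~S = ~F = T
~Q & ~S = F & T = F
~H -> (~Q & ~S) = T -> F = F
Thus #1 is false.

#2: Parsed as (~V nor Q) -> R

~V = ~T = F
~V nor Q = F nor T = F
(~V nor Q) -> R = F -> F = T
Hence #2 is true.

#3: This is (V xor ~H) nand ((~Q | S) | ~R).

~H = ~F = T
V xor ~H = T xor T = F
~Q = ~T = F
~Q | S = F | F = F
~R = ~F = T
(~Q | S) | ~R = F | T = T
(V xor ~H) nand ((~Q | S) | ~R) = F nand T = T
So #3 is true.

2 of the 3 statements are true.

2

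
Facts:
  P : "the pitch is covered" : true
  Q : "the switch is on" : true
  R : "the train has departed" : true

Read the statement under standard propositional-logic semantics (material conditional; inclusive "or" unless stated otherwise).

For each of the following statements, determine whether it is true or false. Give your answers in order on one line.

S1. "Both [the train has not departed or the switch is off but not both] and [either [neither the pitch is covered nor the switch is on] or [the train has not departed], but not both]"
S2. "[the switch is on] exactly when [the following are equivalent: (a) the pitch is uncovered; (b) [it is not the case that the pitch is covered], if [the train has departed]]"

S1 F, S2 T

S1: In symbols: (not R xor not Q) and ((P nor Q) xor not R)

not R = not True = False
not Q = not True = False
not R xor not Q = False xor False = False
P nor Q = True nor True = False
not R = not True = False
(P nor Q) xor not R = False xor False = False
(not R xor not Q) and ((P nor Q) xor not R) = False and False = False
Thus S1 is false.

S2: Parsed as Q iff (not P iff (R -> not P))

not P = not True = False
not P = not True = False
R -> not P = True -> False = False
not P iff (R -> not P) = False iff False = True
Q iff (not P iff (R -> not P)) = True iff True = True
Thus S2 is true.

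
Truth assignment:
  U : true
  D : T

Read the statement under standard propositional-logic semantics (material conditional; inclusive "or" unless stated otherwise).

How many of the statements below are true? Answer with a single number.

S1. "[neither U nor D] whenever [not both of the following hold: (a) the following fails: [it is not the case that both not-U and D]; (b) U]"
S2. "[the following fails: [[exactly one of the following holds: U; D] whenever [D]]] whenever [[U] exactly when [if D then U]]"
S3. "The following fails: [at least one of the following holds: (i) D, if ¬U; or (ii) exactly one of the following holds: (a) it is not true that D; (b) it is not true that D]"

S1: Parsed as (not (not U nand D) nand U) -> (U nor D)

not U = not True = False
not U nand D = False nand True = True
not (not U nand D) = not True = False
not (not U nand D) nand U = False nand True = True
U nor D = True nor True = False
(not (not U nand D) nand U) -> (U nor D) = True -> False = False
So S1 is false.

S2: In symbols: (U iff (D -> U)) -> not (D -> (U xor D))

D -> U = True -> True = True
U iff (D -> U) = True iff True = True
U xor D = True xor True = False
D -> (U xor D) = True -> False = False
not (D -> (U xor D)) = not False = True
(U iff (D -> U)) -> not (D -> (U xor D)) = True -> True = True
Hence S2 is true.

S3: In symbols: not ((not U -> D) or (not D xor not D))

not U = not True = False
not U -> D = False -> True = True
not D = not True = False
not D = not True = False
not D xor not D = False xor False = False
(not U -> D) or (not D xor not D) = True or False = True
not ((not U -> D) or (not D xor not D)) = not True = False
So S3 is false.

Count: 1.

1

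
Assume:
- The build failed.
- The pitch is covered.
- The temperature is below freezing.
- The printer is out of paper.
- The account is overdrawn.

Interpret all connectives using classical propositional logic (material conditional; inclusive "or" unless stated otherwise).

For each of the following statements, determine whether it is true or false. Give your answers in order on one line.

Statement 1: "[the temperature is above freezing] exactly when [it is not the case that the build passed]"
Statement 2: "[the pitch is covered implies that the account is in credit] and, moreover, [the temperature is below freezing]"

Let S = "the temperature is below freezing" (T), P = "the build passed" (F), U = "the pitch is covered" (T), V = "the account is overdrawn" (T).

Statement 1: Parsed as ~S <-> ~P

~S = ~T = F
~P = ~F = T
~S <-> ~P = F <-> T = F
Hence Statement 1 is false.

Statement 2: Formalization: (U -> ~V) & S

~V = ~T = F
U -> ~V = T -> F = F
(U -> ~V) & S = F & T = F
So Statement 2 is false.

Statement 1 False, Statement 2 False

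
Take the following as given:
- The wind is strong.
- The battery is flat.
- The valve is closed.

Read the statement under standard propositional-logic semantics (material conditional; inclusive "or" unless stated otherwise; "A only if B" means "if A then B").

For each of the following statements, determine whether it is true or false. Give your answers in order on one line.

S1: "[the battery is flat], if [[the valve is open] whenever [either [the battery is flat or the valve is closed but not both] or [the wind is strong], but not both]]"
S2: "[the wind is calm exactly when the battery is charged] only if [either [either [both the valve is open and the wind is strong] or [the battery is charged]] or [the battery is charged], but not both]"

S1 T, S2 F

Let Q = "the battery is charged" (F), R = "the valve is open" (F), P = "the wind is strong" (T).

S1: In symbols: (((¬Q ⊕ ¬R) ⊕ P) → R) → ¬Q

¬Q = ¬F = T
¬R = ¬F = T
¬Q ⊕ ¬R = T ⊕ T = F
(¬Q ⊕ ¬R) ⊕ P = F ⊕ T = T
((¬Q ⊕ ¬R) ⊕ P) → R = T → F = F
¬Q = ¬F = T
(((¬Q ⊕ ¬R) ⊕ P) → R) → ¬Q = F → T = T
Hence S1 is true.

S2: This is (¬P ↔ Q) → (((R ∧ P) ∨ Q) ⊕ Q).

¬P = ¬T = F
¬P ↔ Q = F ↔ F = T
R ∧ P = F ∧ T = F
(R ∧ P) ∨ Q = F ∨ F = F
((R ∧ P) ∨ Q) ⊕ Q = F ⊕ F = F
(¬P ↔ Q) → (((R ∧ P) ∨ Q) ⊕ Q) = T → F = F
Hence S2 is false.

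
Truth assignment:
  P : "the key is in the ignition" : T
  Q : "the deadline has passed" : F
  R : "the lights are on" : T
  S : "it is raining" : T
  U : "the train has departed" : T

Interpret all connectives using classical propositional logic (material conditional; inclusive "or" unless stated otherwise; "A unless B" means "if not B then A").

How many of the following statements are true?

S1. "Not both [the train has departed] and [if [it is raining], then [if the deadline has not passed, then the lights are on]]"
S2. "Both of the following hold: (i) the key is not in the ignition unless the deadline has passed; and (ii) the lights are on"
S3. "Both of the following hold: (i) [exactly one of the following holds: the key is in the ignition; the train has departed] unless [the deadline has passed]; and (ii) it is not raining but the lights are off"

S1: This is U ↑ (S → (¬Q → R)).

¬Q = ¬F = T
¬Q → R = T → T = T
S → (¬Q → R) = T → T = T
U ↑ (S → (¬Q → R)) = T ↑ T = F
Thus S1 is false.

S2: Parsed as (¬P ∨ Q) ∧ R

¬P = ¬T = F
¬P ∨ Q = F ∨ F = F
(¬P ∨ Q) ∧ R = F ∧ T = F
Hence S2 is false.

S3: Parsed as ((P ⊕ U) ∨ Q) ∧ (¬S ∧ ¬R)

P ⊕ U = T ⊕ T = F
(P ⊕ U) ∨ Q = F ∨ F = F
¬S = ¬T = F
¬R = ¬T = F
¬S ∧ ¬R = F ∧ F = F
((P ⊕ U) ∨ Q) ∧ (¬S ∧ ¬R) = F ∧ F = F
So S3 is false.

True statements: 0 (none).

0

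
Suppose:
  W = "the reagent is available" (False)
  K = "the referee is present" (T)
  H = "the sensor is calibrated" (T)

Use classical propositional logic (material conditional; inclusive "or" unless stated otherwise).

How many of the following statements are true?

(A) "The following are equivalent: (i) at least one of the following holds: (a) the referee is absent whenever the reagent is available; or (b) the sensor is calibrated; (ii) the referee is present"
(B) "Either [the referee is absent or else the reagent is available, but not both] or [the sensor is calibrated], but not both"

(A): In symbols: ((W -> ~K) | H) <-> K

~K = ~T = F
W -> ~K = F -> F = T
(W -> ~K) | H = T | T = T
((W -> ~K) | H) <-> K = T <-> T = T
Hence (A) is true.

(B): In symbols: (~K xor W) xor H

~K = ~T = F
~K xor W = F xor F = F
(~K xor W) xor H = F xor T = T
So (B) is true.

Count: 2.

2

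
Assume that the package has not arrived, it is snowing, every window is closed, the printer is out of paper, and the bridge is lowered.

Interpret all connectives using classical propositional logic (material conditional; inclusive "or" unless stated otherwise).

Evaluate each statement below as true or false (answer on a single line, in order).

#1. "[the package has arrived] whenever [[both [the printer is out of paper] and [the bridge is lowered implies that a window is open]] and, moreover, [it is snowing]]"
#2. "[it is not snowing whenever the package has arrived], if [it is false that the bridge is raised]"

#1 True; #2 True

Let S = "the printer has paper" (F), U = "the bridge is raised" (F), R = "a window is open" (F), Q = "it is snowing" (T), P = "the package has arrived" (F).

#1: In symbols: ((~S & (~U -> R)) & Q) -> P

~S = ~F = T
~U = ~F = T
~U -> R = T -> F = F
~S & (~U -> R) = T & F = F
(~S & (~U -> R)) & Q = F & T = F
((~S & (~U -> R)) & Q) -> P = F -> F = T
Hence #1 is true.

#2: Formalization: ~U -> (P -> ~Q)

~U = ~F = T
~Q = ~T = F
P -> ~Q = F -> F = T
~U -> (P -> ~Q) = T -> T = T
Hence #2 is true.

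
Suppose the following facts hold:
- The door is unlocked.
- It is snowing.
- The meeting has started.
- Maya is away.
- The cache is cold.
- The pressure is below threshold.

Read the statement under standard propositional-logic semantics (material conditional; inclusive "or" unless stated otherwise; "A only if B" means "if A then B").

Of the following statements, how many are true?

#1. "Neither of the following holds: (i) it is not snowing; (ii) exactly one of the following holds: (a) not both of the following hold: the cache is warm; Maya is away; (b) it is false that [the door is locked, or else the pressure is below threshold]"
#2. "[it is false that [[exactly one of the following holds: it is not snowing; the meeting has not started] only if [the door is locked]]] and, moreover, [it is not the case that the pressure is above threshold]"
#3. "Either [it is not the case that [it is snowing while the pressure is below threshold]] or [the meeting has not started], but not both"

0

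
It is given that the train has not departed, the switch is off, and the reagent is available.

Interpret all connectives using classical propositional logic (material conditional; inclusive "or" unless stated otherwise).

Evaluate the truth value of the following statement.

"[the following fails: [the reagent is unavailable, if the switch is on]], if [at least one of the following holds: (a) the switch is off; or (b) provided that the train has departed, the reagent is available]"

false

Let Q = "the switch is on" (False), P = "the train has departed" (False), R = "the reagent is available" (True).
Formalization: (not Q or (P -> R)) -> not (Q -> not R)

not Q = not False = True
P -> R = False -> True = True
not Q or (P -> R) = True or True = True
not R = not True = False
Q -> not R = False -> False = True
not (Q -> not R) = not True = False
(not Q or (P -> R)) -> not (Q -> not R) = True -> False = False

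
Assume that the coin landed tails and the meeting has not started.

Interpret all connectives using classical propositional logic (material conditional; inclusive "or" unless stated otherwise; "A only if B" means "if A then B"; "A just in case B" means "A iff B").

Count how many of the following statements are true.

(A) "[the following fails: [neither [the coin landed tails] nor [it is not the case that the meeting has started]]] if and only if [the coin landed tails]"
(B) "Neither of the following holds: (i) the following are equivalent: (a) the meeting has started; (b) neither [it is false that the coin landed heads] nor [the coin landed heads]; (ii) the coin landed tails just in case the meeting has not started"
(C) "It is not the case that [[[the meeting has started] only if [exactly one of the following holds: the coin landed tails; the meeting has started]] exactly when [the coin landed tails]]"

1

Let N = "the coin landed heads" (False), S = "the meeting has started" (False).

(A): This is not (not N nor not S) iff not N.

not N = not False = True
not S = not False = True
not N nor not S = True nor True = False
not (not N nor not S) = not False = True
not N = not False = True
not (not N nor not S) iff not N = True iff True = True
So (A) is true.

(B): Formalization: (S iff (not N nor N)) nor (not N iff not S)

not N = not False = True
not N nor N = True nor False = False
S iff (not N nor N) = False iff False = True
not N = not False = True
not S = not False = True
not N iff not S = True iff True = True
(S iff (not N nor N)) nor (not N iff not S) = True nor True = False
So (B) is false.

(C): Parsed as not ((S -> (not N xor S)) iff not N)

not N = not False = True
not N xor S = True xor False = True
S -> (not N xor S) = False -> True = True
not N = not False = True
(S -> (not N xor S)) iff not N = True iff True = True
not ((S -> (not N xor S)) iff not N) = not True = False
So (C) is false.

True statements: 1 ((A)).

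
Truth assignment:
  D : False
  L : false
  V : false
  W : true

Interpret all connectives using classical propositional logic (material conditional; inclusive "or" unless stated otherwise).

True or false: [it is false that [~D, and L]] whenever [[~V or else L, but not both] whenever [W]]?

True

In symbols: (W -> (not V xor L)) -> not (not D and L)

not V = not False = True
not V xor L = True xor False = True
W -> (not V xor L) = True -> True = True
not D = not False = True
not D and L = True and False = False
not (not D and L) = not False = True
(W -> (not V xor L)) -> not (not D and L) = True -> True = True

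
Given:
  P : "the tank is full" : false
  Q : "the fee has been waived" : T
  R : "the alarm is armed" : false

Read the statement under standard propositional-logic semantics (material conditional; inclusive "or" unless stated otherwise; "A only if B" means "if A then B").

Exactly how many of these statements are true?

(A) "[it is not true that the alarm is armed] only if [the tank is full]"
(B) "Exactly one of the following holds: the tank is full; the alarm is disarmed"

(A): Formalization: not R -> P

not R = not False = True
not R -> P = True -> False = False
Hence (A) is false.

(B): In symbols: P xor not R

not R = not False = True
P xor not R = False xor True = True
Hence (B) is true.

True statements: 1.

1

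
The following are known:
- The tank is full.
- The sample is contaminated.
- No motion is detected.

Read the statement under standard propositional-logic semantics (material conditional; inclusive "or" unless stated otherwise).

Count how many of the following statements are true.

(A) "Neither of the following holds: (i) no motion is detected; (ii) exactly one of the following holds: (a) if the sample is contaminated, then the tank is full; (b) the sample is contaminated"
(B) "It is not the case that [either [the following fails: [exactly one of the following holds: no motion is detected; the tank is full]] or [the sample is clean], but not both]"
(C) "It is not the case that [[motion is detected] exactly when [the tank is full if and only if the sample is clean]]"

Let R = "motion is detected" (F), Q = "the sample is contaminated" (T), P = "the tank is full" (T).

(A): In symbols: ~R nor ((Q -> P) xor Q)

~R = ~F = T
Q -> P = T -> T = T
(Q -> P) xor Q = T xor T = F
~R nor ((Q -> P) xor Q) = T nor F = F
So (A) is false.

(B): Formalization: ~(~(~R xor P) xor ~Q)

~R = ~F = T
~R xor P = T xor T = F
~(~R xor P) = ~F = T
~Q = ~T = F
~(~R xor P) xor ~Q = T xor F = T
~(~(~R xor P) xor ~Q) = ~T = F
So (B) is false.

(C): This is ~(R <-> (P <-> ~Q)).

~Q = ~T = F
P <-> ~Q = T <-> F = F
R <-> (P <-> ~Q) = F <-> F = T
~(R <-> (P <-> ~Q)) = ~T = F
So (C) is false.

Count: 0.

0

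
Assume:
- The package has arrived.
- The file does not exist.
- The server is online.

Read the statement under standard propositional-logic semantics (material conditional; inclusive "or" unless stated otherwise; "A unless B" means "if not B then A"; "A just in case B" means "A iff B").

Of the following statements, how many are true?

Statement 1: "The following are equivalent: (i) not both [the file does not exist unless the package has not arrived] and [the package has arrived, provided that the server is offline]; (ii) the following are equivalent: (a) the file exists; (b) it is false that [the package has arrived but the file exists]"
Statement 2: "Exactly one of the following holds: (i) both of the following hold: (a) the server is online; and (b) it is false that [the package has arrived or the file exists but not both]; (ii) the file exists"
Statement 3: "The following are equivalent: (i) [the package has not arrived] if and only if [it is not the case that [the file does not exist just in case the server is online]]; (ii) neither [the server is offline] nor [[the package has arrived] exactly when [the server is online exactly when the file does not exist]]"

1

Let Q = "the file exists" (False), P = "the package has arrived" (True), R = "the server is online" (True).

Statement 1: This is ((not Q or not P) nand (not R -> P)) iff (Q iff not (P and Q)).

not Q = not False = True
not P = not True = False
not Q or not P = True or False = True
not R = not True = False
not R -> P = False -> True = True
(not Q or not P) nand (not R -> P) = True nand True = False
P and Q = True and False = False
not (P and Q) = not False = True
Q iff not (P and Q) = False iff True = False
((not Q or not P) nand (not R -> P)) iff (Q iff not (P and Q)) = False iff False = True
Hence Statement 1 is true.

Statement 2: Formalization: (R and not (P xor Q)) xor Q

P xor Q = True xor False = True
not (P xor Q) = not True = False
R and not (P xor Q) = True and False = False
(R and not (P xor Q)) xor Q = False xor False = False
So Statement 2 is false.

Statement 3: In symbols: (not P iff not (not Q iff R)) iff (not R nor (P iff (R iff not Q)))

not P = not True = False
not Q = not False = True
not Q iff R = True iff True = True
not (not Q iff R) = not True = False
not P iff not (not Q iff R) = False iff False = True
not R = not True = False
not Q = not False = True
R iff not Q = True iff True = True
P iff (R iff not Q) = True iff True = True
not R nor (P iff (R iff not Q)) = False nor True = False
(not P iff not (not Q iff R)) iff (not R nor (P iff (R iff not Q))) = True iff False = False
Hence Statement 3 is false.

Count: 1.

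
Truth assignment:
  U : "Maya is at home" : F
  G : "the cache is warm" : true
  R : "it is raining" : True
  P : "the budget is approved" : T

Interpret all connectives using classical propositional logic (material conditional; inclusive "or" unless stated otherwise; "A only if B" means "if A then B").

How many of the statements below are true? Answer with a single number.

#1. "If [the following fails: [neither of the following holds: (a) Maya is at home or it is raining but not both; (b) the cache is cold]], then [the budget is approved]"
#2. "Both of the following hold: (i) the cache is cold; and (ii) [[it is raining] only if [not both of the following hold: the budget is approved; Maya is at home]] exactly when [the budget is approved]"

#1: In symbols: ¬((U ⊕ R) ↓ ¬G) → P

U ⊕ R = F ⊕ T = T
¬G = ¬T = F
(U ⊕ R) ↓ ¬G = T ↓ F = F
¬((U ⊕ R) ↓ ¬G) = ¬F = T
¬((U ⊕ R) ↓ ¬G) → P = T → T = T
So #1 is true.

#2: Parsed as ¬G ∧ ((R → (P ↑ U)) ↔ P)

¬G = ¬T = F
P ↑ U = T ↑ F = T
R → (P ↑ U) = T → T = T
(R → (P ↑ U)) ↔ P = T ↔ T = T
¬G ∧ ((R → (P ↑ U)) ↔ P) = F ∧ T = F
Thus #2 is false.

1 of the 2 statements is true (#1).

1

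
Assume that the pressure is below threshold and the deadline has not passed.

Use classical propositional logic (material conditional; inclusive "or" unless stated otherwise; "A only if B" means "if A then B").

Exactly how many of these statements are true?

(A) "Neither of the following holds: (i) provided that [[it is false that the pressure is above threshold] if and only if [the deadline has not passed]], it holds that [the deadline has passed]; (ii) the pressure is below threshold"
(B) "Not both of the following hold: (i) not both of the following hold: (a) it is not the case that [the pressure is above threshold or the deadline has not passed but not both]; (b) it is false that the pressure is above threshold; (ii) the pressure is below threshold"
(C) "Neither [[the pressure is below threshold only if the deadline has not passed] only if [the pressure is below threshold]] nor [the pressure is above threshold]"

0

Let G = "the pressure is above threshold" (F), V = "the deadline has passed" (F).

(A): In symbols: ((~G <-> ~V) -> V) nor ~G

~G = ~F = T
~V = ~F = T
~G <-> ~V = T <-> T = T
(~G <-> ~V) -> V = T -> F = F
~G = ~F = T
((~G <-> ~V) -> V) nor ~G = F nor T = F
Thus (A) is false.

(B): Formalization: (~(G xor ~V) nand ~G) nand ~G

~V = ~F = T
G xor ~V = F xor T = T
~(G xor ~V) = ~T = F
~G = ~F = T
~(G xor ~V) nand ~G = F nand T = T
~G = ~F = T
(~(G xor ~V) nand ~G) nand ~G = T nand T = F
Thus (B) is false.

(C): This is ((~G -> ~V) -> ~G) nor G.

~G = ~F = T
~V = ~F = T
~G -> ~V = T -> T = T
~G = ~F = T
(~G -> ~V) -> ~G = T -> T = T
((~G -> ~V) -> ~G) nor G = T nor F = F
So (C) is false.

0 of the 3 statements are true (none).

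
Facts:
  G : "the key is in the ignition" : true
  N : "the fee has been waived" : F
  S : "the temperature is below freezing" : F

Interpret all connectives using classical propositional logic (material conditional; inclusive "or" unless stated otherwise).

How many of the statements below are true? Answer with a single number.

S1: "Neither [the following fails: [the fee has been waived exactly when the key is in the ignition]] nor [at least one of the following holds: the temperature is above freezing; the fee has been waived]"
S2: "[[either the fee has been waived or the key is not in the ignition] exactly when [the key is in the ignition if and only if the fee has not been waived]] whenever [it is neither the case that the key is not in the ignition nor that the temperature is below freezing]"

0

S1: Parsed as ¬(N ↔ G) ↓ (¬S ∨ N)

N ↔ G = F ↔ T = F
¬(N ↔ G) = ¬F = T
¬S = ¬F = T
¬S ∨ N = T ∨ F = T
¬(N ↔ G) ↓ (¬S ∨ N) = T ↓ T = F
So S1 is false.

S2: Formalization: (¬G ↓ S) → ((N ∨ ¬G) ↔ (G ↔ ¬N))

¬G = ¬T = F
¬G ↓ S = F ↓ F = T
¬G = ¬T = F
N ∨ ¬G = F ∨ F = F
¬N = ¬F = T
G ↔ ¬N = T ↔ T = T
(N ∨ ¬G) ↔ (G ↔ ¬N) = F ↔ T = F
(¬G ↓ S) → ((N ∨ ¬G) ↔ (G ↔ ¬N)) = T → F = F
So S2 is false.

True statements: 0 (none).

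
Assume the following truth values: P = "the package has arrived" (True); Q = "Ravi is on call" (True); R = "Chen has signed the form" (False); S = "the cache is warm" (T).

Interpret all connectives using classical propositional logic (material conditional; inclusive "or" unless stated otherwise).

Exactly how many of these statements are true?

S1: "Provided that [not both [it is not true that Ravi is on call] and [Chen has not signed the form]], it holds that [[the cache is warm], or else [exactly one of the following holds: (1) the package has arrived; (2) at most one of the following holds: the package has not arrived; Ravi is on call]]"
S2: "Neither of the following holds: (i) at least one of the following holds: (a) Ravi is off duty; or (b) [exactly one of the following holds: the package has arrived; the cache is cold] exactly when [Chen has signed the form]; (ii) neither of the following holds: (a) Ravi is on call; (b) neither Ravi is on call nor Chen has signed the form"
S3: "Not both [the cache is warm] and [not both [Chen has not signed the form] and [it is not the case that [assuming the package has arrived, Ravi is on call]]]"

2

S1: Parsed as (¬Q ↑ ¬R) → (S ∨ (P ⊕ (¬P ↑ Q)))

¬Q = ¬T = F
¬R = ¬F = T
¬Q ↑ ¬R = F ↑ T = T
¬P = ¬T = F
¬P ↑ Q = F ↑ T = T
P ⊕ (¬P ↑ Q) = T ⊕ T = F
S ∨ (P ⊕ (¬P ↑ Q)) = T ∨ F = T
(¬Q ↑ ¬R) → (S ∨ (P ⊕ (¬P ↑ Q))) = T → T = T
Thus S1 is true.

S2: Formalization: (¬Q ∨ ((P ⊕ ¬S) ↔ R)) ↓ (Q ↓ (Q ↓ R))

¬Q = ¬T = F
¬S = ¬T = F
P ⊕ ¬S = T ⊕ F = T
(P ⊕ ¬S) ↔ R = T ↔ F = F
¬Q ∨ ((P ⊕ ¬S) ↔ R) = F ∨ F = F
Q ↓ R = T ↓ F = F
Q ↓ (Q ↓ R) = T ↓ F = F
(¬Q ∨ ((P ⊕ ¬S) ↔ R)) ↓ (Q ↓ (Q ↓ R)) = F ↓ F = T
Thus S2 is true.

S3: Parsed as S ↑ (¬R ↑ ¬(P → Q))

¬R = ¬F = T
P → Q = T → T = T
¬(P → Q) = ¬T = F
¬R ↑ ¬(P → Q) = T ↑ F = T
S ↑ (¬R ↑ ¬(P → Q)) = T ↑ T = F
So S3 is false.

True statements: 2 (S1, S2).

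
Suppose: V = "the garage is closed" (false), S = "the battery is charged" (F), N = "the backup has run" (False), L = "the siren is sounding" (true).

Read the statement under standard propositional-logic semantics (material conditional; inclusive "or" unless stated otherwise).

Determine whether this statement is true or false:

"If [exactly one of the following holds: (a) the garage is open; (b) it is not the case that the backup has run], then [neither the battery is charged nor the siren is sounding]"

True.

In symbols: (~V xor ~N) -> (S nor L)

~V = ~F = T
~N = ~F = T
~V xor ~N = T xor T = F
S nor L = F nor T = F
(~V xor ~N) -> (S nor L) = F -> F = T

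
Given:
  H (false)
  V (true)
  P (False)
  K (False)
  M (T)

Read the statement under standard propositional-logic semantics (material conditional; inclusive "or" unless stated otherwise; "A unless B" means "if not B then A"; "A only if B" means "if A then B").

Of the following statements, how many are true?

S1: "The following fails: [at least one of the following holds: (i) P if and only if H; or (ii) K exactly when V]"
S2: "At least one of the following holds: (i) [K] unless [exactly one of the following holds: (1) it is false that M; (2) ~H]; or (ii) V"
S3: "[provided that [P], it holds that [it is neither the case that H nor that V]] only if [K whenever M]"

S1: Formalization: not ((P iff H) or (K iff V))

P iff H = False iff False = True
K iff V = False iff True = False
(P iff H) or (K iff V) = True or False = True
not ((P iff H) or (K iff V)) = not True = False
So S1 is false.

S2: Formalization: (K or (not M xor not H)) or V

not M = not True = False
not H = not False = True
not M xor not H = False xor True = True
K or (not M xor not H) = False or True = True
(K or (not M xor not H)) or V = True or True = True
Hence S2 is true.

S3: This is (P -> (H nor V)) -> (M -> K).

H nor V = False nor True = False
P -> (H nor V) = False -> False = True
M -> K = True -> False = False
(P -> (H nor V)) -> (M -> K) = True -> False = False
So S3 is false.

Count: 1.

1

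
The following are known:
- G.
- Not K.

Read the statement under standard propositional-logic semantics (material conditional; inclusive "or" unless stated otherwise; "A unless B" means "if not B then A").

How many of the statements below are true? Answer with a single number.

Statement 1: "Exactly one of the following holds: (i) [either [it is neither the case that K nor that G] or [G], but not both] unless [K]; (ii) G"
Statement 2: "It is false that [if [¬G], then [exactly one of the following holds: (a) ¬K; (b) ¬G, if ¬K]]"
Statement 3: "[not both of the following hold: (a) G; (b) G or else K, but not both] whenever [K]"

1

Statement 1: Formalization: (((K nor G) xor G) | K) xor G

K nor G = F nor T = F
(K nor G) xor G = F xor T = T
((K nor G) xor G) | K = T | F = T
(((K nor G) xor G) | K) xor G = T xor T = F
Thus Statement 1 is false.

Statement 2: Parsed as ~(~G -> (~K xor (~K -> ~G)))

~G = ~T = F
~K = ~F = T
~K = ~F = T
~G = ~T = F
~K -> ~G = T -> F = F
~K xor (~K -> ~G) = T xor F = T
~G -> (~K xor (~K -> ~G)) = F -> T = T
~(~G -> (~K xor (~K -> ~G))) = ~T = F
Thus Statement 2 is false.

Statement 3: In symbols: K -> (G nand (G xor K))

G xor K = T xor F = T
G nand (G xor K) = T nand T = F
K -> (G nand (G xor K)) = F -> F = T
Hence Statement 3 is true.

Count: 1.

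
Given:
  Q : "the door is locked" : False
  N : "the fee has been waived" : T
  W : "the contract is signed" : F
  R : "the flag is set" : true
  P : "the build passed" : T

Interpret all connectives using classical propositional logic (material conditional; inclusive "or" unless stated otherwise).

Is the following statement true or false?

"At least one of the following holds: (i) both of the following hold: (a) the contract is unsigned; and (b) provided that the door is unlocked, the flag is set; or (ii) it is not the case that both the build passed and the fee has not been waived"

Parsed as (not W and (not Q -> R)) or (P nand not N)

not W = not False = True
not Q = not False = True
not Q -> R = True -> True = True
not W and (not Q -> R) = True and True = True
not N = not True = False
P nand not N = True nand False = True
(not W and (not Q -> R)) or (P nand not N) = True or True = True

The statement is true.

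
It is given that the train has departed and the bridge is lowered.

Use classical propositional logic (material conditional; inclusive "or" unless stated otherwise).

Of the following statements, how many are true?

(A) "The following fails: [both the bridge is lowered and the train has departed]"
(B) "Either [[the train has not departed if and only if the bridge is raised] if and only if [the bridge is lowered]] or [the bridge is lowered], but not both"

Let S = "the bridge is raised" (F), R = "the train has departed" (T).

(A): Formalization: ¬(¬S ∧ R)

¬S = ¬F = T
¬S ∧ R = T ∧ T = T
¬(¬S ∧ R) = ¬T = F
So (A) is false.

(B): This is ((¬R ↔ S) ↔ ¬S) ⊕ ¬S.

¬R = ¬T = F
¬R ↔ S = F ↔ F = T
¬S = ¬F = T
(¬R ↔ S) ↔ ¬S = T ↔ T = T
¬S = ¬F = T
((¬R ↔ S) ↔ ¬S) ⊕ ¬S = T ⊕ T = F
So (B) is false.

True statements: 0 (none).

0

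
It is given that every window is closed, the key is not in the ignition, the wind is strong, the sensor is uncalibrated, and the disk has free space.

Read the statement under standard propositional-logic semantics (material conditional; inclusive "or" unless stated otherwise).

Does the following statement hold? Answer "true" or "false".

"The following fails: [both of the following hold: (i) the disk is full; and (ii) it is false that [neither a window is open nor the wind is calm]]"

Let U = "the disk is full" (False), P = "a window is open" (False), R = "the wind is strong" (True).
This is not (U and not (P nor not R)).

not R = not True = False
P nor not R = False nor False = True
not (P nor not R) = not True = False
U and not (P nor not R) = False and False = False
not (U and not (P nor not R)) = not False = True

True.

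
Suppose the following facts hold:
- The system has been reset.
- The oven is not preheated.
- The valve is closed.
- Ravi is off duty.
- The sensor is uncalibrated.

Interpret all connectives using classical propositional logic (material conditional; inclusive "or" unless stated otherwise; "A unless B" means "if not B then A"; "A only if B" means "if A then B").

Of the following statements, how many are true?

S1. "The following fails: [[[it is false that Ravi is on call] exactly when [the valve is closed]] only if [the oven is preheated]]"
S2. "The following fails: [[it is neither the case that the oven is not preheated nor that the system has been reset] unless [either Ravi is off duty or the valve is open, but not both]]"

1

Let V = "Ravi is on call" (F), G = "the valve is open" (F), H = "the oven is preheated" (F), K = "the system has been reset" (T).

S1: This is ¬((¬V ↔ ¬G) → H).

¬V = ¬F = T
¬G = ¬F = T
¬V ↔ ¬G = T ↔ T = T
(¬V ↔ ¬G) → H = T → F = F
¬((¬V ↔ ¬G) → H) = ¬F = T
So S1 is true.

S2: Parsed as ¬((¬H ↓ K) ∨ (¬V ⊕ G))

¬H = ¬F = T
¬H ↓ K = T ↓ T = F
¬V = ¬F = T
¬V ⊕ G = T ⊕ F = T
(¬H ↓ K) ∨ (¬V ⊕ G) = F ∨ T = T
¬((¬H ↓ K) ∨ (¬V ⊕ G)) = ¬T = F
Hence S2 is false.

1 of the 2 statements is true.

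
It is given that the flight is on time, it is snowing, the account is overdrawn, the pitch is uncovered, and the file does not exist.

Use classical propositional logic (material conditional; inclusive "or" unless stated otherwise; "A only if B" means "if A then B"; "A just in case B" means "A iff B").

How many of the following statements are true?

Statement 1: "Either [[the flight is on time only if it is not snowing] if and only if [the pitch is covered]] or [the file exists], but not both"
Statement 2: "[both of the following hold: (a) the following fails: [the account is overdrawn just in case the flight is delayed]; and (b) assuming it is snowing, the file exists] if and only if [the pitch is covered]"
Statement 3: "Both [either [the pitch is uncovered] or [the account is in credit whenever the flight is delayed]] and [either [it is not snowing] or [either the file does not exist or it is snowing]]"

Let P = "the flight is delayed" (F), Q = "it is snowing" (T), S = "the pitch is covered" (F), U = "the file exists" (F), R = "the account is overdrawn" (T).

Statement 1: Parsed as ((¬P → ¬Q) ↔ S) ⊕ U

¬P = ¬F = T
¬Q = ¬T = F
¬P → ¬Q = T → F = F
(¬P → ¬Q) ↔ S = F ↔ F = T
((¬P → ¬Q) ↔ S) ⊕ U = T ⊕ F = T
Hence Statement 1 is true.

Statement 2: Formalization: (¬(R ↔ P) ∧ (Q → U)) ↔ S

R ↔ P = T ↔ F = F
¬(R ↔ P) = ¬F = T
Q → U = T → F = F
¬(R ↔ P) ∧ (Q → U) = T ∧ F = F
(¬(R ↔ P) ∧ (Q → U)) ↔ S = F ↔ F = T
Thus Statement 2 is true.

Statement 3: Parsed as (¬S ∨ (P → ¬R)) ∧ (¬Q ∨ (¬U ∨ Q))

¬S = ¬F = T
¬R = ¬T = F
P → ¬R = F → F = T
¬S ∨ (P → ¬R) = T ∨ T = T
¬Q = ¬T = F
¬U = ¬F = T
¬U ∨ Q = T ∨ T = T
¬Q ∨ (¬U ∨ Q) = F ∨ T = T
(¬S ∨ (P → ¬R)) ∧ (¬Q ∨ (¬U ∨ Q)) = T ∧ T = T
Thus Statement 3 is true.

Count: 3.

3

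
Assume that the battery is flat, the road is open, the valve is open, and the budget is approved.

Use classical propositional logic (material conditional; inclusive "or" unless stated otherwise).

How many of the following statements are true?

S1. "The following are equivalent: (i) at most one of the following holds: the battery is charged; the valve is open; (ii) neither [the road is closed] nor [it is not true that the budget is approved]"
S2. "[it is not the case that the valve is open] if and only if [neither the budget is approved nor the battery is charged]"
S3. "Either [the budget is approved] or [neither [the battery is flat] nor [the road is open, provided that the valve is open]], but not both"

3

Let P = "the battery is charged" (F), R = "the valve is open" (T), Q = "the road is closed" (F), S = "the budget is approved" (T).

S1: This is (P nand R) <-> (Q nor ~S).

P nand R = F nand T = T
~S = ~T = F
Q nor ~S = F nor F = T
(P nand R) <-> (Q nor ~S) = T <-> T = T
Thus S1 is true.

S2: In symbols: ~R <-> (S nor P)

~R = ~T = F
S nor P = T nor F = F
~R <-> (S nor P) = F <-> F = T
So S2 is true.

S3: Formalization: S xor (~P nor (R -> ~Q))

~P = ~F = T
~Q = ~F = T
R -> ~Q = T -> T = T
~P nor (R -> ~Q) = T nor T = F
S xor (~P nor (R -> ~Q)) = T xor F = T
So S3 is true.

3 of the 3 statements are true (S1, S2, S3).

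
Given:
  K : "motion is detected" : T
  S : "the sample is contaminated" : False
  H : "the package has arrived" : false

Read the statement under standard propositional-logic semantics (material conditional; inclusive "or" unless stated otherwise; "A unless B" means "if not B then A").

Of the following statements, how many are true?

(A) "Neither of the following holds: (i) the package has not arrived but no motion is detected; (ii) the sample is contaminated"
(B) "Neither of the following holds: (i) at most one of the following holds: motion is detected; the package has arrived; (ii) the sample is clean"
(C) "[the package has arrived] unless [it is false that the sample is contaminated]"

2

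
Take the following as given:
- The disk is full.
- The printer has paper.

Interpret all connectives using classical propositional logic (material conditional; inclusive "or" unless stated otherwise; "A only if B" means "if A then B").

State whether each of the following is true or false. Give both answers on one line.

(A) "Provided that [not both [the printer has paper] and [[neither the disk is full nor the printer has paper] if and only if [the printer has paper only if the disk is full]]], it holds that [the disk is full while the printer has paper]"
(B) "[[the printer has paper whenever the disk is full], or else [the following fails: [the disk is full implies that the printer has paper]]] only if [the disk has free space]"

Let Q = "the printer has paper" (T), P = "the disk is full" (T).

(A): Parsed as (Q nand ((P nor Q) <-> (Q -> P))) -> (P & Q)

P nor Q = T nor T = F
Q -> P = T -> T = T
(P nor Q) <-> (Q -> P) = F <-> T = F
Q nand ((P nor Q) <-> (Q -> P)) = T nand F = T
P & Q = T & T = T
(Q nand ((P nor Q) <-> (Q -> P))) -> (P & Q) = T -> T = T
So (A) is true.

(B): Parsed as ((P -> Q) | ~(P -> Q)) -> ~P

P -> Q = T -> T = T
P -> Q = T -> T = T
~(P -> Q) = ~T = F
(P -> Q) | ~(P -> Q) = T | F = T
~P = ~T = F
((P -> Q) | ~(P -> Q)) -> ~P = T -> F = F
So (B) is false.

(A) True / (B) False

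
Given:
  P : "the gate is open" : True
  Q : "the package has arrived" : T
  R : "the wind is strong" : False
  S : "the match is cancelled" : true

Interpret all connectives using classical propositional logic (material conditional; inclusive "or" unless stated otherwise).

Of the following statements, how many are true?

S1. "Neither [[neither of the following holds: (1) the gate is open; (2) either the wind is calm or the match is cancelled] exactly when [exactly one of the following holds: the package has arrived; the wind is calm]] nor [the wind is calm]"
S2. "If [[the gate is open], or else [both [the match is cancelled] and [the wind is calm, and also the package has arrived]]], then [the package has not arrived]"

0

S1: In symbols: ((P nor (~R | S)) <-> (Q xor ~R)) nor ~R

~R = ~F = T
~R | S = T | T = T
P nor (~R | S) = T nor T = F
~R = ~F = T
Q xor ~R = T xor T = F
(P nor (~R | S)) <-> (Q xor ~R) = F <-> F = T
~R = ~F = T
((P nor (~R | S)) <-> (Q xor ~R)) nor ~R = T nor T = F
Thus S1 is false.

S2: This is (P | (S & (~R & Q))) -> ~Q.

~R = ~F = T
~R & Q = T & T = T
S & (~R & Q) = T & T = T
P | (S & (~R & Q)) = T | T = T
~Q = ~T = F
(P | (S & (~R & Q))) -> ~Q = T -> F = F
Thus S2 is false.

0 of the 2 statements are true (none).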